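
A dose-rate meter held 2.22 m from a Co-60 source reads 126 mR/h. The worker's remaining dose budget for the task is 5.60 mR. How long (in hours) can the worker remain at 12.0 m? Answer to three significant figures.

1.30 h

Intensity scales as (d₁/d₂)², so rate at 12.0 m:
(2.22/12.0)² = 0.03423, so 126 × 0.03423 = 4.313 mR/h.
Stay time = 5.60 mR ÷ 4.313 mR/h = 1.298 h.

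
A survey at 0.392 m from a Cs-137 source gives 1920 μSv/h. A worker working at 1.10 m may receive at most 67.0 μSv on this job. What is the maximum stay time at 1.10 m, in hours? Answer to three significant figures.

Using I₁d₁² = I₂d₂², rate at 1.10 m:
(0.392/1.10)² = 0.1270, so 1920 × 0.1270 = 243.8 μSv/h.
Stay time = 67.0 μSv ÷ 243.8 μSv/h = 0.2748 h.

0.275 h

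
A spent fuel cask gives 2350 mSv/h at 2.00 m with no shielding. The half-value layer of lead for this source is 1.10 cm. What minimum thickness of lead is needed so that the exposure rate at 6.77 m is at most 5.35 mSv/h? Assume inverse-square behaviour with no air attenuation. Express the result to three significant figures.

5.79 cm

At 6.77 m, distance alone gives (2.00/6.77)² = 0.08727, so 2350 × 0.08727 = 205.1 mSv/h.
Further attenuation needed: 205.1/5.35 = 38.34.
n = log₂(38.34) = 5.261 half-value layers.
Thickness = 5.261 × 1.10 cm = 5.787 cm.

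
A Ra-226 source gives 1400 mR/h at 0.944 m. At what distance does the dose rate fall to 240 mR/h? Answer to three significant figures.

2.28 m

Intensity scales as (d₁/d₂)², so d₂ = d₁·√(I₁/I₂).
I₁/I₂ = 1400/240 = 5.833, so d₂ = 0.944 × √5.833 = 2.280 m.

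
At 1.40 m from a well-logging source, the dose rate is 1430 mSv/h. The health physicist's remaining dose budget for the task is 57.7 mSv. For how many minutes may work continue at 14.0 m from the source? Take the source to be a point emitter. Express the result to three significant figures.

242 min

By the inverse-square law, rate at 14.0 m:
1430 × (1.40/14.0)² = 1430 × 0.01000 = 14.30 mSv/h.
Stay time = 57.7 mSv ÷ 14.30 mSv/h = 4.035 h = 242.1 min.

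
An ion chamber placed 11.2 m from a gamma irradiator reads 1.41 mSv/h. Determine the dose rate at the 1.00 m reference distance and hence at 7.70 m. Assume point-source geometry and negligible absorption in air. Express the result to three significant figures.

177 mSv/h; 2.98 mSv/h

Applying the 1/r² law,
At 1.00 m: (11.2/1.00)² = 125.4, so 1.41 × 125.4 = 176.8 mSv/h
At 7.70 m: (1.00/7.70)² = 0.01687, so 176.8 × 0.01687 = 2.983 mSv/h.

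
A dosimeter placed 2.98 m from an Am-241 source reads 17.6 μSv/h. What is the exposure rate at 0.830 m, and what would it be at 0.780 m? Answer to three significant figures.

227 μSv/h; 257 μSv/h

Since intensity falls as 1/r²,
At 0.830 m: 17.6 × (2.98/0.830)² = 17.6 × 12.89 = 226.9 μSv/h
At 0.780 m: 226.9 × (0.830/0.780)² = 226.9 × 1.132 = 256.9 μSv/h.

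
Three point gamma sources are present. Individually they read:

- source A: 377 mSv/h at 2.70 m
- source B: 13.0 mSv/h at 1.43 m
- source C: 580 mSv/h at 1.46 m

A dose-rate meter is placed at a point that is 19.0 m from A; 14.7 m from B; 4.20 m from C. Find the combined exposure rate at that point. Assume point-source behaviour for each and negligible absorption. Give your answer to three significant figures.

77.8 mSv/h

Each source contributes Iᵢ·(dᵢ/rᵢ)²; contributions add.
A: 377 × (2.70/19.0)² = 7.613 mSv/h
B: 13.0 × (1.43/14.7)² = 0.1230 mSv/h
C: 580 × (1.46/4.20)² = 70.09 mSv/h
Total = 7.613 + 0.1230 + 70.09 = 77.83 mSv/h.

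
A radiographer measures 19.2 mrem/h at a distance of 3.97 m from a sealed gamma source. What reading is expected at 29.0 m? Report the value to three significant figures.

0.360 mrem/h

Applying the 1/r² law, the rate at 29.0 m is
19.2 × (3.97/29.0)² = 19.2 × 0.01874 = 0.3598 mrem/h.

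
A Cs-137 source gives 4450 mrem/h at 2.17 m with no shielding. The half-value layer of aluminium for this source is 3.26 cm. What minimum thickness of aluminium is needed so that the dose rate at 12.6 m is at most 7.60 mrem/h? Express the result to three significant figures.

At 12.6 m, distance alone gives 4450 × (2.17/12.6)² = 4450 × 0.02966 = 132.0 mrem/h.
Further attenuation needed: 132.0/7.60 = 17.37.
n = log₂(17.37) = 4.119 half-value layers.
Thickness = 4.119 × 3.26 cm = 13.43 cm.

13.4 cm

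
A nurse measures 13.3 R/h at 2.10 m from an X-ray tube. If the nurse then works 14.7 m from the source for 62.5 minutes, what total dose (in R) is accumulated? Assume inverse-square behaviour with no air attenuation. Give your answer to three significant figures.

Using I₁d₁² = I₂d₂², rate at 14.7 m:
(2.10/14.7)² = 0.02041, so 13.3 × 0.02041 = 0.2715 R/h.
Dose = rate × time = 0.2715 R/h × 1.042 h = 0.2829 R.

0.283 R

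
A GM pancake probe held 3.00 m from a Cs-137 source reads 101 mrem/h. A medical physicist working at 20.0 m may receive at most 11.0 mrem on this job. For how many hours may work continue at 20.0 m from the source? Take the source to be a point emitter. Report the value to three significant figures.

Applying the 1/r² law, rate at 20.0 m:
(3.00/20.0)² = 0.02250, so 101 × 0.02250 = 2.272 mrem/h.
Stay time = 11.0 mrem ÷ 2.272 mrem/h = 4.842 h.

4.84 h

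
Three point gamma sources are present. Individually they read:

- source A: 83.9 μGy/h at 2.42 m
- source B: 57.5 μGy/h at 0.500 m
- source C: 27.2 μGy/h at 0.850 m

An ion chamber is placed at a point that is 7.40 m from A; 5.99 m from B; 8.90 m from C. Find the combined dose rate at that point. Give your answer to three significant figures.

9.62 μGy/h

By superposition, sum each source's inverse-square contribution:
A: 83.9 × (2.42/7.40)² = 8.973 μGy/h
B: 57.5 × (0.500/5.99)² = 0.4006 μGy/h
C: 27.2 × (0.850/8.90)² = 0.2481 μGy/h
Total = 8.973 + 0.4006 + 0.2481 = 9.622 μGy/h.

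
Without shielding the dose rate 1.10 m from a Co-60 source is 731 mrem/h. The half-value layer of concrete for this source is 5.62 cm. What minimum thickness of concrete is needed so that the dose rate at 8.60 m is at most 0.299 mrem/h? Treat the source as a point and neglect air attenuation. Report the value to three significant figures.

29.9 cm

At 8.60 m, distance alone gives (1.10/8.60)² = 0.01636, so 731 × 0.01636 = 11.96 mrem/h.
Further attenuation needed: 11.96/0.299 = 40.00.
n = log₂(40.00) = 5.322 half-value layers.
Thickness = 5.322 × 5.62 cm = 29.91 cm.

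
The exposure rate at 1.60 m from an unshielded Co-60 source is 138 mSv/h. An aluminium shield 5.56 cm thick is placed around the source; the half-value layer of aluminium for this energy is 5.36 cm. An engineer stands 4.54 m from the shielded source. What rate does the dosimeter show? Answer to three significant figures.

8.35 mSv/h

Distance alone: (1.60/4.54)² = 0.1242, so 138 × 0.1242 = 17.14 mSv/h.
Shield: 5.56/5.36 = 1.037 half-value layers → attenuation 2^(−1.037) = 0.4873.
Combined: 17.14 × 0.4873 = 8.352 mSv/h.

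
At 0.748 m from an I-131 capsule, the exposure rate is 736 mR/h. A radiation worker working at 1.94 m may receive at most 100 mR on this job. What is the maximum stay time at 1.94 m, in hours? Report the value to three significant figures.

0.914 h

Using I₁d₁² = I₂d₂², rate at 1.94 m:
736 × (0.748/1.94)² = 736 × 0.1487 = 109.4 mR/h.
Stay time = 100 mR ÷ 109.4 mR/h = 0.9141 h.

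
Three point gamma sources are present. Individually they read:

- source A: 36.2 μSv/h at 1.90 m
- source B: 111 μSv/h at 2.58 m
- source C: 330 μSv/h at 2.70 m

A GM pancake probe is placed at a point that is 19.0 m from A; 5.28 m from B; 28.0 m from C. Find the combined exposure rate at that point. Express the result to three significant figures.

29.9 μSv/h

Each source contributes Iᵢ·(dᵢ/rᵢ)²; contributions add.
A: 36.2 × (1.90/19.0)² = 0.3620 μSv/h
B: 111 × (2.58/5.28)² = 26.50 μSv/h
C: 330 × (2.70/28.0)² = 3.068 μSv/h
Total = 0.3620 + 26.50 + 3.068 = 29.93 μSv/h.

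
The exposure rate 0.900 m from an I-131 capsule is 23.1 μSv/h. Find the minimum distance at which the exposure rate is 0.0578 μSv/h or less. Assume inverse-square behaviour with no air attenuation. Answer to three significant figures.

18.0 m

Since intensity falls as 1/r², d₂ = d₁·√(I₁/I₂).
I₁/I₂ = 23.1/0.0578 = 399.7, so d₂ = 0.900 × √399.7 = 17.99 m.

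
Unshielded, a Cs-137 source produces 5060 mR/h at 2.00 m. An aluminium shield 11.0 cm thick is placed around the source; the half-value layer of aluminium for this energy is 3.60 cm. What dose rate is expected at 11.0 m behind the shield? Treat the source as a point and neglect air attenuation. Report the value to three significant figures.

20.1 mR/h

Distance alone: (2.00/11.0)² = 0.03306, so 5060 × 0.03306 = 167.3 mR/h.
Shield: 11.0/3.60 = 3.056 half-value layers → attenuation 2^(−3.056) = 0.1202.
Combined: 167.3 × 0.1202 = 20.11 mR/h.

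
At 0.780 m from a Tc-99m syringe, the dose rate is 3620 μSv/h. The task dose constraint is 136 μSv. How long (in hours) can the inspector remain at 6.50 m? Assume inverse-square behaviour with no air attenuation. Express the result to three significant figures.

2.61 h

Since intensity falls as 1/r², rate at 6.50 m:
(0.780/6.50)² = 0.01440, so 3620 × 0.01440 = 52.13 μSv/h.
Stay time = 136 μSv ÷ 52.13 μSv/h = 2.609 h.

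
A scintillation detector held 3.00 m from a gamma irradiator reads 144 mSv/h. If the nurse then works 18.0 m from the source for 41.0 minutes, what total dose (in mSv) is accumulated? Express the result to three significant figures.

Using I₁d₁² = I₂d₂², rate at 18.0 m:
144 × (3.00/18.0)² = 144 × 0.02778 = 4.000 mSv/h.
Dose = rate × time = 4.000 mSv/h × 0.6833 h = 2.733 mSv.

2.73 mSv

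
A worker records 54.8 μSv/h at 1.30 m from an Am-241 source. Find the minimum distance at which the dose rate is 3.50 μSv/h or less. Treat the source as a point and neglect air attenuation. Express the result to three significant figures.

Using I₁d₁² = I₂d₂², d₂ = d₁·√(I₁/I₂).
I₁/I₂ = 54.8/3.50 = 15.66, so d₂ = 1.30 × √15.66 = 5.144 m.

5.14 m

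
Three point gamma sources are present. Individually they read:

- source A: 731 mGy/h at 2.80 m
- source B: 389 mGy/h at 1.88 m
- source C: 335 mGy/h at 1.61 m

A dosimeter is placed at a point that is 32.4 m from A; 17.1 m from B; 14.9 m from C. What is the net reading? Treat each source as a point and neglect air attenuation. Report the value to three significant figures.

14.1 mGy/h

Each source contributes Iᵢ·(dᵢ/rᵢ)²; contributions add.
A: 731 × (2.80/32.4)² = 5.459 mGy/h
B: 389 × (1.88/17.1)² = 4.702 mGy/h
C: 335 × (1.61/14.9)² = 3.911 mGy/h
Total = 5.459 + 4.702 + 3.911 = 14.07 mGy/h.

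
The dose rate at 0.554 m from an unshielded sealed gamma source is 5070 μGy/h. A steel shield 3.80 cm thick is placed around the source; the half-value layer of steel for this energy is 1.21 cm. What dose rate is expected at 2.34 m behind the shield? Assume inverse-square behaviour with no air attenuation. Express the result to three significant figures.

Distance alone: 5070 × (0.554/2.34)² = 5070 × 0.05605 = 284.2 μGy/h.
Shield: 3.80/1.21 = 3.140 half-value layers → attenuation 2^(−3.140) = 0.1134.
Combined: 284.2 × 0.1134 = 32.23 μGy/h.

32.2 μGy/h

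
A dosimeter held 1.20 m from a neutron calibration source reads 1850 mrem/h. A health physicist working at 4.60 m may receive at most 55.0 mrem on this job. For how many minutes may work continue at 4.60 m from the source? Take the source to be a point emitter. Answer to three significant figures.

26.2 min

By the inverse-square law, rate at 4.60 m:
(1.20/4.60)² = 0.06805, so 1850 × 0.06805 = 125.9 mrem/h.
Stay time = 55.0 mrem ÷ 125.9 mrem/h = 0.4369 h = 26.21 min.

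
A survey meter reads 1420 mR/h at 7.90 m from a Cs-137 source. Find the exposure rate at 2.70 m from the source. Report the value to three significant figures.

12200 mR/h

Intensity scales as (d₁/d₂)², so the rate at 2.70 m is
1420 × (7.90/2.70)² = 1420 × 8.561 = 12160 mR/h.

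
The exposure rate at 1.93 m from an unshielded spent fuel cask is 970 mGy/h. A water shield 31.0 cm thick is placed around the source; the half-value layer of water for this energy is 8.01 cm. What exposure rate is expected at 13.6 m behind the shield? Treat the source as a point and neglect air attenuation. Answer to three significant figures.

Distance alone: (1.93/13.6)² = 0.02014, so 970 × 0.02014 = 19.54 mGy/h.
Shield: 31.0/8.01 = 3.870 half-value layers → attenuation 2^(−3.870) = 0.06839.
Combined: 19.54 × 0.06839 = 1.336 mGy/h.

1.34 mGy/h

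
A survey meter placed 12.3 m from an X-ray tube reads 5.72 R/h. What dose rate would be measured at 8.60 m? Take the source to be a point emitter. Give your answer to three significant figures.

By the inverse-square law, scaling from 12.3 m to 8.60 m:
5.72 × (12.3/8.60)² = 5.72 × 2.046 = 11.70 R/h.

11.7 R/h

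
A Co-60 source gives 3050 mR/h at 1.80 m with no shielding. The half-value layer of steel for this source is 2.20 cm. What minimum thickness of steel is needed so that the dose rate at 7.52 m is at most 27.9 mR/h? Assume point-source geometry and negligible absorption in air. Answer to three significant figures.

5.82 cm

At 7.52 m, distance alone gives (1.80/7.52)² = 0.05729, so 3050 × 0.05729 = 174.7 mR/h.
Further attenuation needed: 174.7/27.9 = 6.262.
n = log₂(6.262) = 2.647 half-value layers.
Thickness = 2.647 × 2.20 cm = 5.823 cm.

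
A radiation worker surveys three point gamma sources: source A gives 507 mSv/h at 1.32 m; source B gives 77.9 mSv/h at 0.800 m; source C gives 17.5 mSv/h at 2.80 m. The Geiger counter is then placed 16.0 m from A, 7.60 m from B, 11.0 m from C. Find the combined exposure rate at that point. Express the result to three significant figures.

Each source contributes Iᵢ·(dᵢ/rᵢ)²; contributions add.
A: 507 × (1.32/16.0)² = 3.451 mSv/h
B: 77.9 × (0.800/7.60)² = 0.8632 mSv/h
C: 17.5 × (2.80/11.0)² = 1.134 mSv/h
Total = 3.451 + 0.8632 + 1.134 = 5.448 mSv/h.

5.45 mSv/h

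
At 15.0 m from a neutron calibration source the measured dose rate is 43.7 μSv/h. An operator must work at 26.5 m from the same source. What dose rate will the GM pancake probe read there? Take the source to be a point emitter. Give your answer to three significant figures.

Using I₁d₁² = I₂d₂², scaling from 15.0 m to 26.5 m:
43.7 × (15.0/26.5)² = 43.7 × 0.3204 = 14.00 μSv/h.

14.0 μSv/h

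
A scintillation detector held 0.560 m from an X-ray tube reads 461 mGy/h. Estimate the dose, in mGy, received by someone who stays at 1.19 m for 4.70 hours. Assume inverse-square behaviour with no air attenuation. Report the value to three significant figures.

480 mGy

Applying the 1/r² law, rate at 1.19 m:
(0.560/1.19)² = 0.2215, so 461 × 0.2215 = 102.1 mGy/h.
Dose = rate × time = 102.1 mGy/h × 4.700 h = 479.9 mGy.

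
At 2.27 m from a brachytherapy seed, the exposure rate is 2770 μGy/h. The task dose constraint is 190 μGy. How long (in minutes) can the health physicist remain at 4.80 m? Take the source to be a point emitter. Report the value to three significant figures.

18.4 min

Applying the 1/r² law, rate at 4.80 m:
2770 × (2.27/4.80)² = 2770 × 0.2237 = 619.6 μGy/h.
Stay time = 190 μGy ÷ 619.6 μGy/h = 0.3066 h = 18.40 min.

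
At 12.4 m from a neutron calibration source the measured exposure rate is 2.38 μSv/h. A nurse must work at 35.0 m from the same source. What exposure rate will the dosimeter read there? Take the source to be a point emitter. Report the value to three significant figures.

0.299 μSv/h

Since intensity falls as 1/r², scaling from 12.4 m to 35.0 m:
2.38 × (12.4/35.0)² = 2.38 × 0.1255 = 0.2987 μSv/h.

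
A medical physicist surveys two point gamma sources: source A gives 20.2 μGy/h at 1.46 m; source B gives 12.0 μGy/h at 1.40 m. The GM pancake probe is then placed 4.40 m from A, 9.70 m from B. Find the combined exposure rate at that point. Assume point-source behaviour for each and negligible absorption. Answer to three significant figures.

By superposition, sum each source's inverse-square contribution:
A: 20.2 × (1.46/4.40)² = 2.224 μGy/h
B: 12.0 × (1.40/9.70)² = 0.2500 μGy/h
Total = 2.224 + 0.2500 = 2.474 μGy/h.

2.47 μGy/h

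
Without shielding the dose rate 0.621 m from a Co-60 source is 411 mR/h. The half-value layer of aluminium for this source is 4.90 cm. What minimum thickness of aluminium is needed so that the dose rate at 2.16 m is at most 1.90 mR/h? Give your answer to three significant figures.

At 2.16 m, distance alone gives (0.621/2.16)² = 0.08266, so 411 × 0.08266 = 33.97 mR/h.
Further attenuation needed: 33.97/1.90 = 17.88.
n = log₂(17.88) = 4.160 half-value layers.
Thickness = 4.160 × 4.90 cm = 20.38 cm.

20.4 cm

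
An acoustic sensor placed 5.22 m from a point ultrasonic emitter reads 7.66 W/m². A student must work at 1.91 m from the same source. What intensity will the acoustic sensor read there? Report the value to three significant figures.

Since intensity falls as 1/r², scaling from 5.22 m to 1.91 m:
(5.22/1.91)² = 7.469, so 7.66 × 7.469 = 57.21 W/m².

57.2 W/m²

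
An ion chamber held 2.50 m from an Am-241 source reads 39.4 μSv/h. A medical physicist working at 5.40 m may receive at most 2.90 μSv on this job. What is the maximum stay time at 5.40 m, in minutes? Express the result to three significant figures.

20.6 min

Since intensity falls as 1/r², rate at 5.40 m:
39.4 × (2.50/5.40)² = 39.4 × 0.2143 = 8.443 μSv/h.
Stay time = 2.90 μSv ÷ 8.443 μSv/h = 0.3435 h = 20.61 min.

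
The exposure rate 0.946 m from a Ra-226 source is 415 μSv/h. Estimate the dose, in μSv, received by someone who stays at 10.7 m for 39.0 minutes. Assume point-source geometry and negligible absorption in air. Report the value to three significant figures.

2.11 μSv

Since intensity falls as 1/r², rate at 10.7 m:
415 × (0.946/10.7)² = 415 × 0.007817 = 3.244 μSv/h.
Dose = rate × time = 3.244 μSv/h × 0.6500 h = 2.109 μSv.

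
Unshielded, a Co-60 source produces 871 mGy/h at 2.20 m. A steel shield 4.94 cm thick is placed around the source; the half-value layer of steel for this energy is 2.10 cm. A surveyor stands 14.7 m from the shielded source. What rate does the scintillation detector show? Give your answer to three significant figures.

3.82 mGy/h

Distance alone: (2.20/14.7)² = 0.02240, so 871 × 0.02240 = 19.51 mGy/h.
Shield: 4.94/2.10 = 2.352 half-value layers → attenuation 2^(−2.352) = 0.1959.
Combined: 19.51 × 0.1959 = 3.822 mGy/h.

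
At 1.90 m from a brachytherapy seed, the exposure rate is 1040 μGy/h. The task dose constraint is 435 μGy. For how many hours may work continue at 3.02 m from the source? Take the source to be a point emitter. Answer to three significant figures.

1.06 h

By the inverse-square law, rate at 3.02 m:
1040 × (1.90/3.02)² = 1040 × 0.3958 = 411.6 μGy/h.
Stay time = 435 μGy ÷ 411.6 μGy/h = 1.057 h.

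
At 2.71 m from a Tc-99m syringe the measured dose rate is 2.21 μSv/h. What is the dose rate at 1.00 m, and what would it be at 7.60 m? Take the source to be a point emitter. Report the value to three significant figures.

16.2 μSv/h; 0.281 μSv/h

By the inverse-square law,
At 1.00 m: 2.21 × (2.71/1.00)² = 2.21 × 7.344 = 16.23 μSv/h
At 7.60 m: 16.23 × (1.00/7.60)² = 16.23 × 0.01731 = 0.2809 μSv/h.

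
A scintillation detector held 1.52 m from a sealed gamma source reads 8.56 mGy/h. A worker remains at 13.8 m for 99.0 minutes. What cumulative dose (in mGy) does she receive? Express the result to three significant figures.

By the inverse-square law, rate at 13.8 m:
(1.52/13.8)² = 0.01213, so 8.56 × 0.01213 = 0.1038 mGy/h.
Dose = rate × time = 0.1038 mGy/h × 1.650 h = 0.1713 mGy.

0.171 mGy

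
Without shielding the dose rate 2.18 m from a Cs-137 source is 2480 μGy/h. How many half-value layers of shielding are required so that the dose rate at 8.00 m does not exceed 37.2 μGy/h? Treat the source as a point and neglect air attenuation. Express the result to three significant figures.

2.31 half-value layers

At 8.00 m, distance alone gives (2.18/8.00)² = 0.07426, so 2480 × 0.07426 = 184.2 μGy/h.
Further attenuation needed: 184.2/37.2 = 4.952.
n = log₂(4.952) = 2.308 half-value layers.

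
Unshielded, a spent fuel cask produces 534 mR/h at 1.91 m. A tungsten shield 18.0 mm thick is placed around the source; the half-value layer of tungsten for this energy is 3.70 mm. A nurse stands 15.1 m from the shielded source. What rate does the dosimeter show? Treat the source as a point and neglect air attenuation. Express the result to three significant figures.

0.293 mR/h

Distance alone: (1.91/15.1)² = 0.01600, so 534 × 0.01600 = 8.544 mR/h.
Shield: 18.0/3.70 = 4.865 half-value layers → attenuation 2^(−4.865) = 0.03432.
Combined: 8.544 × 0.03432 = 0.2932 mR/h.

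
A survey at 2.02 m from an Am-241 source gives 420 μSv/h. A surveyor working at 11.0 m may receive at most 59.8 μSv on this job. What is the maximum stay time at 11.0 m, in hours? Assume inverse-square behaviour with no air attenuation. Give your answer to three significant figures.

Intensity scales as (d₁/d₂)², so rate at 11.0 m:
420 × (2.02/11.0)² = 420 × 0.03372 = 14.16 μSv/h.
Stay time = 59.8 μSv ÷ 14.16 μSv/h = 4.223 h.

4.22 h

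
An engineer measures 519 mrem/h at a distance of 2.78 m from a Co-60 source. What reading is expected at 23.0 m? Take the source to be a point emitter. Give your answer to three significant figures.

7.58 mrem/h

Using I₁d₁² = I₂d₂², the rate at 23.0 m is
(2.78/23.0)² = 0.01461, so 519 × 0.01461 = 7.583 mrem/h.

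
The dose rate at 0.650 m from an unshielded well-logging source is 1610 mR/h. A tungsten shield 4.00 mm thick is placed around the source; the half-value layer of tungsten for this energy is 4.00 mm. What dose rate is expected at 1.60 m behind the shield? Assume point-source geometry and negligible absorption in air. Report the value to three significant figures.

133 mR/h

Distance alone: (0.650/1.60)² = 0.1650, so 1610 × 0.1650 = 265.7 mR/h.
Shield: 4.00/4.00 = 1.000 half-value layers → attenuation 2^(−1.000) = 0.5000.
Combined: 265.7 × 0.5000 = 132.8 mR/h.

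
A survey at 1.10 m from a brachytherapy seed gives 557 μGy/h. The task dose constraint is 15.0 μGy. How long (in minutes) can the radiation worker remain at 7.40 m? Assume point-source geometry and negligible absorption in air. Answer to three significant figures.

Using I₁d₁² = I₂d₂², rate at 7.40 m:
557 × (1.10/7.40)² = 557 × 0.02210 = 12.31 μGy/h.
Stay time = 15.0 μGy ÷ 12.31 μGy/h = 1.219 h = 73.14 min.

73.1 min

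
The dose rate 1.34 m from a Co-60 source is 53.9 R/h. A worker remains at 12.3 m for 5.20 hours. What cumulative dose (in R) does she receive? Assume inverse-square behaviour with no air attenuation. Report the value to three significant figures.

3.33 R

By the inverse-square law, rate at 12.3 m:
(1.34/12.3)² = 0.01187, so 53.9 × 0.01187 = 0.6398 R/h.
Dose = rate × time = 0.6398 R/h × 5.200 h = 3.327 R.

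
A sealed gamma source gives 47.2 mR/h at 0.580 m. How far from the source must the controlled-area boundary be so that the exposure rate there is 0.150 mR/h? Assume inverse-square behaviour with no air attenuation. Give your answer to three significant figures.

Since intensity falls as 1/r², d₂ = d₁·√(I₁/I₂).
I₁/I₂ = 47.2/0.150 = 314.7, so d₂ = 0.580 × √314.7 = 10.29 m.

10.3 m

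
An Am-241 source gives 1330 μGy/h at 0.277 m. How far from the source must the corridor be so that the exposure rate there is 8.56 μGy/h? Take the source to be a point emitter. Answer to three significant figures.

3.45 m

Since intensity falls as 1/r², d₂ = d₁·√(I₁/I₂).
I₁/I₂ = 1330/8.56 = 155.4, so d₂ = 0.277 × √155.4 = 3.453 m.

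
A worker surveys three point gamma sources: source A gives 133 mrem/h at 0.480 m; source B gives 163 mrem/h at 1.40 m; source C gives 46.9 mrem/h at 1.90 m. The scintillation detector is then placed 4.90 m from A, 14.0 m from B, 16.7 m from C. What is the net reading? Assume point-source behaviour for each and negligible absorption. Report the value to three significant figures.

By superposition, sum each source's inverse-square contribution:
A: 133 × (0.480/4.90)² = 1.276 mrem/h
B: 163 × (1.40/14.0)² = 1.630 mrem/h
C: 46.9 × (1.90/16.7)² = 0.6071 mrem/h
Total = 1.276 + 1.630 + 0.6071 = 3.513 mrem/h.

3.51 mrem/h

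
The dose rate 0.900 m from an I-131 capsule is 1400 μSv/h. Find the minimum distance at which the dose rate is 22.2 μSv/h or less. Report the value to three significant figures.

7.15 m

By the inverse-square law, d₂ = d₁·√(I₁/I₂).
I₁/I₂ = 1400/22.2 = 63.06, so d₂ = 0.900 × √63.06 = 7.147 m.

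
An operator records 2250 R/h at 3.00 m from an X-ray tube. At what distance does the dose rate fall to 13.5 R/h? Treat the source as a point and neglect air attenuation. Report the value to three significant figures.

Applying the 1/r² law, d₂ = d₁·√(I₁/I₂).
I₁/I₂ = 2250/13.5 = 166.7, so d₂ = 3.00 × √166.7 = 38.73 m.

38.7 m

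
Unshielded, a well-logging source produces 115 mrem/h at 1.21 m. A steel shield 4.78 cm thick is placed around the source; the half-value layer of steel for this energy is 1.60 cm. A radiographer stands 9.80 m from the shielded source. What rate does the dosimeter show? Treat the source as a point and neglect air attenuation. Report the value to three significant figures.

0.221 mrem/h

Distance alone: (1.21/9.80)² = 0.01524, so 115 × 0.01524 = 1.753 mrem/h.
Shield: 4.78/1.60 = 2.987 half-value layers → attenuation 2^(−2.987) = 0.1261.
Combined: 1.753 × 0.1261 = 0.2211 mrem/h.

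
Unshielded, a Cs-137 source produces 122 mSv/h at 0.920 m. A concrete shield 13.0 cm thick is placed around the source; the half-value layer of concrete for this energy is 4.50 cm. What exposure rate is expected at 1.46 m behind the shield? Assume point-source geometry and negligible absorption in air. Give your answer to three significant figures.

6.54 mSv/h

Distance alone: (0.920/1.46)² = 0.3971, so 122 × 0.3971 = 48.45 mSv/h.
Shield: 13.0/4.50 = 2.889 half-value layers → attenuation 2^(−2.889) = 0.1350.
Combined: 48.45 × 0.1350 = 6.541 mSv/h.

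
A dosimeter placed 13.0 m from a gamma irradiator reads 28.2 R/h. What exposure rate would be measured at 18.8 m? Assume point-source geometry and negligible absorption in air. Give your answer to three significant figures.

Using I₁d₁² = I₂d₂², scaling from 13.0 m to 18.8 m:
(13.0/18.8)² = 0.4782, so 28.2 × 0.4782 = 13.49 R/h.

13.5 R/h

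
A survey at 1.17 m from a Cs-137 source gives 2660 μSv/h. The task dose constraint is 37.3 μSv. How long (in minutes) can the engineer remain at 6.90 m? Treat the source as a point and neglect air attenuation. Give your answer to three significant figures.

By the inverse-square law, rate at 6.90 m:
2660 × (1.17/6.90)² = 2660 × 0.02875 = 76.48 μSv/h.
Stay time = 37.3 μSv ÷ 76.48 μSv/h = 0.4877 h = 29.26 min.

29.3 min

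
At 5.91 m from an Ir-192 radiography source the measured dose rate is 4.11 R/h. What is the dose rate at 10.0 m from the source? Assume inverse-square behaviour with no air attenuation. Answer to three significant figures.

1.44 R/h

Intensity scales as (d₁/d₂)², so scaling from 5.91 m to 10.0 m:
(5.91/10.0)² = 0.3493, so 4.11 × 0.3493 = 1.436 R/h.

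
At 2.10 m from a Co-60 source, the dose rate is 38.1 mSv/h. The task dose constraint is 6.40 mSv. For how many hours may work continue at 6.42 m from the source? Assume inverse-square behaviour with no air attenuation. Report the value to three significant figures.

Since intensity falls as 1/r², rate at 6.42 m:
38.1 × (2.10/6.42)² = 38.1 × 0.1070 = 4.077 mSv/h.
Stay time = 6.40 mSv ÷ 4.077 mSv/h = 1.570 h.

1.57 h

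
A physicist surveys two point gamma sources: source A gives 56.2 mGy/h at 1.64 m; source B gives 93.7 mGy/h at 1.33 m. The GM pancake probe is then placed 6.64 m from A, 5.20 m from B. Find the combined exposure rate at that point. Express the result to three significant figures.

9.56 mGy/h

Each source contributes Iᵢ·(dᵢ/rᵢ)²; contributions add.
A: 56.2 × (1.64/6.64)² = 3.428 mGy/h
B: 93.7 × (1.33/5.20)² = 6.130 mGy/h
Total = 3.428 + 6.130 = 9.558 mGy/h.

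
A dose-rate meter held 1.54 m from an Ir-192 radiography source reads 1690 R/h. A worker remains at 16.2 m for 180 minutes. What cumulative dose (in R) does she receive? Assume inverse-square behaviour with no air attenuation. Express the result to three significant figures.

45.8 R

Since intensity falls as 1/r², rate at 16.2 m:
(1.54/16.2)² = 0.009037, so 1690 × 0.009037 = 15.27 R/h.
Dose = rate × time = 15.27 R/h × 3.000 h = 45.81 R.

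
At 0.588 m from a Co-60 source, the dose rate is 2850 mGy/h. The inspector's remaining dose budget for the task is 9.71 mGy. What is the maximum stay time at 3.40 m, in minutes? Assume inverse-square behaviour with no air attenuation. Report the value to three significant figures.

Intensity scales as (d₁/d₂)², so rate at 3.40 m:
2850 × (0.588/3.40)² = 2850 × 0.02991 = 85.24 mGy/h.
Stay time = 9.71 mGy ÷ 85.24 mGy/h = 0.1139 h = 6.834 min.

6.83 min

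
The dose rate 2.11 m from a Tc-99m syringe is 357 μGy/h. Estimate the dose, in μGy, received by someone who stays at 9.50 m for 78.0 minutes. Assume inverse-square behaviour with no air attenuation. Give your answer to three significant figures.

22.9 μGy

Intensity scales as (d₁/d₂)², so rate at 9.50 m:
(2.11/9.50)² = 0.04933, so 357 × 0.04933 = 17.61 μGy/h.
Dose = rate × time = 17.61 μGy/h × 1.300 h = 22.89 μGy.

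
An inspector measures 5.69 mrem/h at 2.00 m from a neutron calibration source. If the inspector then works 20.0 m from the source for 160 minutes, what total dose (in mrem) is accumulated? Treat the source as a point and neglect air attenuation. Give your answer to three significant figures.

0.152 mrem

Applying the 1/r² law, rate at 20.0 m:
5.69 × (2.00/20.0)² = 5.69 × 0.01000 = 0.05690 mrem/h.
Dose = rate × time = 0.05690 mrem/h × 2.667 h = 0.1518 mrem.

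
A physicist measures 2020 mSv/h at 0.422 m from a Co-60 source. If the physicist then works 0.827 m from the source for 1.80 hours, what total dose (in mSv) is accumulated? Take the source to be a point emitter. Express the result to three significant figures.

947 mSv

By the inverse-square law, rate at 0.827 m:
(0.422/0.827)² = 0.2604, so 2020 × 0.2604 = 526.0 mSv/h.
Dose = rate × time = 526.0 mSv/h × 1.800 h = 946.8 mSv.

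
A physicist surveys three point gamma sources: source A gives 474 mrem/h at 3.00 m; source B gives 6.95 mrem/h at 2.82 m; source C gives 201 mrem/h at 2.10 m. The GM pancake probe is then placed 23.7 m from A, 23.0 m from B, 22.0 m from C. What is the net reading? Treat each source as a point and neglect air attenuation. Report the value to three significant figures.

By superposition, sum each source's inverse-square contribution:
A: 474 × (3.00/23.7)² = 7.595 mrem/h
B: 6.95 × (2.82/23.0)² = 0.1045 mrem/h
C: 201 × (2.10/22.0)² = 1.831 mrem/h
Total = 7.595 + 0.1045 + 1.831 = 9.530 mrem/h.

9.53 mrem/h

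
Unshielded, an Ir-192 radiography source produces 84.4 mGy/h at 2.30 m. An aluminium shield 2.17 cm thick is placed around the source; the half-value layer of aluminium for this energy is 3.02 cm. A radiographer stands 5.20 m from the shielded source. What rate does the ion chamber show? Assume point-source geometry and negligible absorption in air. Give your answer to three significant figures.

Distance alone: (2.30/5.20)² = 0.1956, so 84.4 × 0.1956 = 16.51 mGy/h.
Shield: 2.17/3.02 = 0.7185 half-value layers → attenuation 2^(−0.7185) = 0.6077.
Combined: 16.51 × 0.6077 = 10.03 mGy/h.

10.0 mGy/h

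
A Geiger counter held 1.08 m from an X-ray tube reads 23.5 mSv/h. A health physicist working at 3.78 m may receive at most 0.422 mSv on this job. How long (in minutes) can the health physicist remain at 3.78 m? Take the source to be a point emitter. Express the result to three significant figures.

13.2 min

Intensity scales as (d₁/d₂)², so rate at 3.78 m:
23.5 × (1.08/3.78)² = 23.5 × 0.08163 = 1.918 mSv/h.
Stay time = 0.422 mSv ÷ 1.918 mSv/h = 0.2200 h = 13.20 min.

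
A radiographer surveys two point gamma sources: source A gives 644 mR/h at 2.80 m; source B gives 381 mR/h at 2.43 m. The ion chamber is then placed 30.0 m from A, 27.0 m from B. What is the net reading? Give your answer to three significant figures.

Each source contributes Iᵢ·(dᵢ/rᵢ)²; contributions add.
A: 644 × (2.80/30.0)² = 5.610 mR/h
B: 381 × (2.43/27.0)² = 3.086 mR/h
Total = 5.610 + 3.086 = 8.696 mR/h.

8.70 mR/h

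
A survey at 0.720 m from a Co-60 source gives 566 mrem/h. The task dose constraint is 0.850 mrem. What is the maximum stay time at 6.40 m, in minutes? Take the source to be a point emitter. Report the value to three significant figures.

7.12 min

Since intensity falls as 1/r², rate at 6.40 m:
566 × (0.720/6.40)² = 566 × 0.01266 = 7.166 mrem/h.
Stay time = 0.850 mrem ÷ 7.166 mrem/h = 0.1186 h = 7.116 min.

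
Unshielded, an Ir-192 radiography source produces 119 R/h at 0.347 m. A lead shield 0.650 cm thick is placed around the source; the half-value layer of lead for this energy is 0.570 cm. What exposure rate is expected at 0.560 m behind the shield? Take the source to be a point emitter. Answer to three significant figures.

Distance alone: (0.347/0.560)² = 0.3840, so 119 × 0.3840 = 45.70 R/h.
Shield: 0.650/0.570 = 1.140 half-value layers → attenuation 2^(−1.140) = 0.4538.
Combined: 45.70 × 0.4538 = 20.74 R/h.

20.7 R/h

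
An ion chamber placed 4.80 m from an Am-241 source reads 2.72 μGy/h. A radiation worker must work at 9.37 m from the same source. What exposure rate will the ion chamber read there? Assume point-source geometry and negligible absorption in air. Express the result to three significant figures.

Intensity scales as (d₁/d₂)², so scaling from 4.80 m to 9.37 m:
(4.80/9.37)² = 0.2624, so 2.72 × 0.2624 = 0.7137 μGy/h.

0.714 μGy/h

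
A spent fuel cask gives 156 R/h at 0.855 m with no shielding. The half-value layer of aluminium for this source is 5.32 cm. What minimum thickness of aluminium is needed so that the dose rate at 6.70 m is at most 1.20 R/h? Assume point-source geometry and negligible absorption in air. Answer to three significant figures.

5.76 cm

At 6.70 m, distance alone gives 156 × (0.855/6.70)² = 156 × 0.01628 = 2.540 R/h.
Further attenuation needed: 2.540/1.20 = 2.117.
n = log₂(2.117) = 1.082 half-value layers.
Thickness = 1.082 × 5.32 cm = 5.756 cm.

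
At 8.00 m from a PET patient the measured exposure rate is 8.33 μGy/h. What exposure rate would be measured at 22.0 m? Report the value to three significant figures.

Intensity scales as (d₁/d₂)², so scaling from 8.00 m to 22.0 m:
8.33 × (8.00/22.0)² = 8.33 × 0.1322 = 1.101 μGy/h.

1.10 μGy/h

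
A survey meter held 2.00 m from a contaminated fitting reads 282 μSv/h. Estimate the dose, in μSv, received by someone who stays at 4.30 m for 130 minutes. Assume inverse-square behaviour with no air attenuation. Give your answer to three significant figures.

Intensity scales as (d₁/d₂)², so rate at 4.30 m:
(2.00/4.30)² = 0.2163, so 282 × 0.2163 = 61.00 μSv/h.
Dose = rate × time = 61.00 μSv/h × 2.167 h = 132.2 μSv.

132 μSv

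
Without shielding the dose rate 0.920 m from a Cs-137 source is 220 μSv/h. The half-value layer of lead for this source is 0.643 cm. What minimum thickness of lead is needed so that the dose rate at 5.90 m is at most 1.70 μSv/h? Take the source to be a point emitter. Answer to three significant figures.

1.06 cm

At 5.90 m, distance alone gives 220 × (0.920/5.90)² = 220 × 0.02431 = 5.348 μSv/h.
Further attenuation needed: 5.348/1.70 = 3.146.
n = log₂(3.146) = 1.654 half-value layers.
Thickness = 1.654 × 0.643 cm = 1.064 cm.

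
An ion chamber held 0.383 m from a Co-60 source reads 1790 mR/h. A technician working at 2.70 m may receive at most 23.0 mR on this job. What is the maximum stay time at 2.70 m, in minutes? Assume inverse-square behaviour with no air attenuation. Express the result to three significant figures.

Since intensity falls as 1/r², rate at 2.70 m:
1790 × (0.383/2.70)² = 1790 × 0.02012 = 36.01 mR/h.
Stay time = 23.0 mR ÷ 36.01 mR/h = 0.6387 h = 38.32 min.

38.3 min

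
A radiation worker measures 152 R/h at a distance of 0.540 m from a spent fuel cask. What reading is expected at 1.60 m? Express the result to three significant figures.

17.3 R/h

Applying the 1/r² law, the rate at 1.60 m is
152 × (0.540/1.60)² = 152 × 0.1139 = 17.31 R/h.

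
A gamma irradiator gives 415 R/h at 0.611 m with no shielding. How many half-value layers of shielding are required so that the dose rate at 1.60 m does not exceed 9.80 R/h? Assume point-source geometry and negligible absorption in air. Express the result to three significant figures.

At 1.60 m, distance alone gives 415 × (0.611/1.60)² = 415 × 0.1458 = 60.51 R/h.
Further attenuation needed: 60.51/9.80 = 6.174.
n = log₂(6.174) = 2.626 half-value layers.

2.63 half-value layers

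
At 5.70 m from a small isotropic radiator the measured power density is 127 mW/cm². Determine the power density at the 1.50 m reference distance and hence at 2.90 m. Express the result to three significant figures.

1830 mW/cm²; 491 mW/cm²

Applying the 1/r² law,
At 1.50 m: (5.70/1.50)² = 14.44, so 127 × 14.44 = 1834 mW/cm²
At 2.90 m: 1834 × (1.50/2.90)² = 1834 × 0.2675 = 490.6 mW/cm².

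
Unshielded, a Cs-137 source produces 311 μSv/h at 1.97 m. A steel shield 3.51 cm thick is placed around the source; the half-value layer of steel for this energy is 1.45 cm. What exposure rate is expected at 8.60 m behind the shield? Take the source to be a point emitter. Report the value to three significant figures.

3.05 μSv/h

Distance alone: (1.97/8.60)² = 0.05247, so 311 × 0.05247 = 16.32 μSv/h.
Shield: 3.51/1.45 = 2.421 half-value layers → attenuation 2^(−2.421) = 0.1867.
Combined: 16.32 × 0.1867 = 3.047 μSv/h.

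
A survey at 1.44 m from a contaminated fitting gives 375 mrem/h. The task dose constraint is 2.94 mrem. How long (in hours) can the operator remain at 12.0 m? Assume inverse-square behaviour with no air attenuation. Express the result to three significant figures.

0.544 h

Using I₁d₁² = I₂d₂², rate at 12.0 m:
375 × (1.44/12.0)² = 375 × 0.01440 = 5.400 mrem/h.
Stay time = 2.94 mrem ÷ 5.400 mrem/h = 0.5444 h.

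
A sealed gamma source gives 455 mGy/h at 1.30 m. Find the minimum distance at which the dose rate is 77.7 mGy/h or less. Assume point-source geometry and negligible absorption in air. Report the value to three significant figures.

3.15 m

Intensity scales as (d₁/d₂)², so d₂ = d₁·√(I₁/I₂).
I₁/I₂ = 455/77.7 = 5.856, so d₂ = 1.30 × √5.856 = 3.146 m.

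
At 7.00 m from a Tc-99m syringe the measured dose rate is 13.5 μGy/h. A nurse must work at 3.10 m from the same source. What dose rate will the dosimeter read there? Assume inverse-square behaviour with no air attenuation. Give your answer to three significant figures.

Applying the 1/r² law, scaling from 7.00 m to 3.10 m:
13.5 × (7.00/3.10)² = 13.5 × 5.099 = 68.84 μGy/h.

68.8 μGy/h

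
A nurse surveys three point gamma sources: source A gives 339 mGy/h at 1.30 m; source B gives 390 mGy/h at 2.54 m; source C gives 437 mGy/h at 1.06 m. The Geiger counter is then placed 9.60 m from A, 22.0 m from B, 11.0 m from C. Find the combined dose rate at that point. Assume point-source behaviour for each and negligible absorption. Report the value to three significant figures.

Each source contributes Iᵢ·(dᵢ/rᵢ)²; contributions add.
A: 339 × (1.30/9.60)² = 6.216 mGy/h
B: 390 × (2.54/22.0)² = 5.199 mGy/h
C: 437 × (1.06/11.0)² = 4.058 mGy/h
Total = 6.216 + 5.199 + 4.058 = 15.47 mGy/h.

15.5 mGy/h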